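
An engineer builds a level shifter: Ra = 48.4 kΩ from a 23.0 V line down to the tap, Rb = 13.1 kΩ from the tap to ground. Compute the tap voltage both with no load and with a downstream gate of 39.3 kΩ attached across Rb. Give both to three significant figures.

Unloaded: 4.90 V; loaded: 3.88 V

Open-circuit: V = 23.0 × 13.1/(48.4 + 13.1) = 4.90 V.
With the load, Rb becomes Rb‖R_L = 9.825 kΩ, so V = 23.0 × 9.825/58.23 = 3.88 V.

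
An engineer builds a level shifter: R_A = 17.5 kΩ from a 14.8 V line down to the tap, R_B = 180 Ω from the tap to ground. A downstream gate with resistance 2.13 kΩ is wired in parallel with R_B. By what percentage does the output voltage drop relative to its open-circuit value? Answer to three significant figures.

7.72 %

The divider's output (Thévenin) resistance is R_A‖R_B = 178.2 Ω.
Fractional drop under load = R_th/(R_th + R_L) = 178.2 / (178.2 + 2130) = 0.07719.
So the output falls by 7.72 %.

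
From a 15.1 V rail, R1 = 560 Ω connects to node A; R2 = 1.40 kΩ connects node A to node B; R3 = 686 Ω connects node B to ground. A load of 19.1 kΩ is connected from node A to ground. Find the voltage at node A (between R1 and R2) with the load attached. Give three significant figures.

Below node A the series string R2+R3 = 2086 Ω sits in parallel with the 19100 Ω load: 1881 Ω.
V_A = 15.1 × 1881/(560 + 1881) = 11.6 V.

V ≈ 11.6 V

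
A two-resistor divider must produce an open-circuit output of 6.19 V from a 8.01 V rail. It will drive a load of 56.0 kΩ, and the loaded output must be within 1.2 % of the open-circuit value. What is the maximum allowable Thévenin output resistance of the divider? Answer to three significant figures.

Loading drop = R_th/(R_th + R_L) ≤ 0.0120, so R_th ≤ R_L · ε/(1−ε) = 56.0 kΩ × 0.0120/0.9880 = 680 Ω.
(Any R1, R2 with R2/(R1+R2) = 0.773 and R1‖R2 ≤ 680 Ω will meet the spec.)

R_th ≤ 680 Ω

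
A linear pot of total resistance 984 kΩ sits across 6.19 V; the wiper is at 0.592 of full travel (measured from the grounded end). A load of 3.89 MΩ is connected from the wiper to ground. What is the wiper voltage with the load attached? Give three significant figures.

The wiper splits the pot into (1−α)R = 401.5 kΩ above and αR = 582.5 kΩ below.
Lower section ‖ load = 506.7 kΩ.
V_wiper = 6.19 × 506.7/(401.5 + 506.7) = 3.45 V.

V ≈ 3.45 V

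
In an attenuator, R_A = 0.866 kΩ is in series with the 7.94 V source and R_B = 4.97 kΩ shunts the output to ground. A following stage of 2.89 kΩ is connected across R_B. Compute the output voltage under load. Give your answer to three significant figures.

V_out ≈ 5.39 V

The load sits in parallel with R_B: R_B‖R_L = (4970 × 2890) / (4970 + 2890) = 1827 Ω.
V_out = 7.94 × 1827 / (866 + 1827) = 7.94 × 1827/2693 = 5.39 V.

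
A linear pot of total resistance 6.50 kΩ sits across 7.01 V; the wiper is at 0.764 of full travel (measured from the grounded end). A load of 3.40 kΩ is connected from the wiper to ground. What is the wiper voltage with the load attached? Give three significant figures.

The wiper splits the pot into (1−α)R = 1.534 kΩ above and αR = 4.966 kΩ below.
Lower section ‖ load = 2.018 kΩ.
V_wiper = 7.01 × 2.018/(1.534 + 2.018) = 3.98 V.

V ≈ 3.98 V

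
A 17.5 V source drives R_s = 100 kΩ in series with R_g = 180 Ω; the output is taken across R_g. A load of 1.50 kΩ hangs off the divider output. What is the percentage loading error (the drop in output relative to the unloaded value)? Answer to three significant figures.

10.7 %

Unloaded V = 17.5 × 180/100200 = 0.031443 V.
Loaded: R_g‖R_L = 160.7 Ω, giving V = 17.5 × 160.7/100200 = 0.028080 V.
Drop = (0.031443 − 0.028080) / 0.031443 = 10.7 %.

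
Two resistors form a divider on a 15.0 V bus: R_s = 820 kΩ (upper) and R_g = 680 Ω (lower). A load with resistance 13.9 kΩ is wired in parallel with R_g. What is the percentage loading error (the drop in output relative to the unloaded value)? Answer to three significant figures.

The divider's output (Thévenin) resistance is R_s‖R_g = 679.4 Ω.
Fractional drop under load = R_th/(R_th + R_L) = 679.4 / (679.4 + 13900) = 0.04660.
So the output falls by 4.66 %.

4.66 %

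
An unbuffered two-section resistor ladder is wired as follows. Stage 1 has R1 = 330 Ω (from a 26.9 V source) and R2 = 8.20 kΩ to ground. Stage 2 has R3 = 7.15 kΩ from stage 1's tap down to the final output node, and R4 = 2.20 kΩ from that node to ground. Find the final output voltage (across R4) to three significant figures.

V_out ≈ 5.88 V

Stage 2 presents R3+R4 = 9350 Ω as a load on stage 1's tap.
Stage 1's lower leg becomes R2‖(R3+R4) = 4369 Ω, so V_mid = 26.9 × 4369/4699 = 25.01 V.
Stage 2 is itself unloaded: V_out = V_mid × R4/(R3+R4) = 25.01 × 2200/9350 = 5.88 V.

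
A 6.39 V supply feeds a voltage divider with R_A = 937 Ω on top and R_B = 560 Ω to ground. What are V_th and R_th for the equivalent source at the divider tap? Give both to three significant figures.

V_th is the open-circuit tap voltage: 6.39 × 560/(937 + 560) = 2.39 V.
With the supply zeroed, R_A and R_B appear in parallel from the tap: R_th = R_A‖R_B = (937 × 560)/1497 = 351 Ω.

V_th = 2.39 V, R_th = 351 Ω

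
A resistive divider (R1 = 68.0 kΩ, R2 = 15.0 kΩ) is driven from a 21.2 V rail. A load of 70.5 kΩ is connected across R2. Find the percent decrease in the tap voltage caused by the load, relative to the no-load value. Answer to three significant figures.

The divider's output (Thévenin) resistance is R1‖R2 = 12.29 kΩ.
Fractional drop under load = R_th/(R_th + R_L) = 12.29 / (12.29 + 70.5) = 0.1484.
So the output falls by 14.8 %.

14.8 %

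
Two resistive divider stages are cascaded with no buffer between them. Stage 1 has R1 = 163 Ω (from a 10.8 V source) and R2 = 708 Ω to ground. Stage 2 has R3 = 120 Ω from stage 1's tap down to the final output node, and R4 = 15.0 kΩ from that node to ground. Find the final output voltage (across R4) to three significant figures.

Stage 2 presents R3+R4 = 15120 Ω as a load on stage 1's tap.
Stage 1's lower leg becomes R2‖(R3+R4) = 676.3 Ω, so V_mid = 10.8 × 676.3/839.3 = 8.703 V.
Stage 2 is itself unloaded: V_out = V_mid × R4/(R3+R4) = 8.703 × 15000/15120 = 8.63 V.

V_out ≈ 8.63 V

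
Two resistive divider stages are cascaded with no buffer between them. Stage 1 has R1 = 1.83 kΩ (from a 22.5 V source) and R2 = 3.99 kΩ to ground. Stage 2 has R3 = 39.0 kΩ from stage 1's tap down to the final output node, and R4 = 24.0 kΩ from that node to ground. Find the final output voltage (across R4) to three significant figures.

Stage 2 presents R3+R4 = 63.00 kΩ as a load on stage 1's tap.
Stage 1's lower leg becomes R2‖(R3+R4) = 3.752 kΩ, so V_mid = 22.5 × 3.752/5.582 = 15.12 V.
Stage 2 is itself unloaded: V_out = V_mid × R4/(R3+R4) = 15.12 × 24.0/63.00 = 5.76 V.

V_out ≈ 5.76 V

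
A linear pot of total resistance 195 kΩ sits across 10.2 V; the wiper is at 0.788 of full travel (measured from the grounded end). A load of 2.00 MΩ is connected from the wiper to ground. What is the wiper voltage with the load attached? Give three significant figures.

The wiper splits the pot into (1−α)R = 41.34 kΩ above and αR = 153.7 kΩ below.
Lower section ‖ load = 142.7 kΩ.
V_wiper = 10.2 × 142.7/(41.34 + 142.7) = 7.91 V.

V ≈ 7.91 V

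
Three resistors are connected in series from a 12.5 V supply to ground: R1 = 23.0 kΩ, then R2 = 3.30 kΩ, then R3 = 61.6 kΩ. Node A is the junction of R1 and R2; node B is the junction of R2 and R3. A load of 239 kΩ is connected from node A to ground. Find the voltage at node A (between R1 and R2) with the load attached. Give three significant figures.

Below node A the series string R2+R3 = 64.90 kΩ sits in parallel with the 239 kΩ load: 51.04 kΩ.
V_A = 12.5 × 51.04/(23.0 + 51.04) = 8.62 V.

V ≈ 8.62 V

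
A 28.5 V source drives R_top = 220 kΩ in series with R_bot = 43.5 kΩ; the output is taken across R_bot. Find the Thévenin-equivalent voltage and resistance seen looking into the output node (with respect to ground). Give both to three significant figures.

V_th is the open-circuit tap voltage: 28.5 × 43.5/(220 + 43.5) = 4.70 V.
With the supply zeroed, R_top and R_bot appear in parallel from the tap: R_th = R_top‖R_bot = (220 × 43.5)/263.5 = 36.3 kΩ.

V_th = 4.70 V, R_th = 36.3 kΩ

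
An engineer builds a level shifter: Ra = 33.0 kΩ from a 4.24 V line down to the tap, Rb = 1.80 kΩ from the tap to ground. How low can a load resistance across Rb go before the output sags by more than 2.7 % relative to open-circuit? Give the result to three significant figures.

R_L(min) ≈ 61.5 kΩ

Output resistance R_th = Ra‖Rb = (33.0 × 1.80)/34.80 = 1.707 kΩ.
The fractional drop is R_th/(R_th + R_L); requiring this ≤ 0.0270 gives R_L ≥ R_th(1/0.0270 − 1) = 1.707 × 36.04 = 61.5 kΩ.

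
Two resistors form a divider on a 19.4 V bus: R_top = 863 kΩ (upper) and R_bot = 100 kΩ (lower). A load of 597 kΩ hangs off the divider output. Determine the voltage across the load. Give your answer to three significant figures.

V_out ≈ 1.75 V

The load sits in parallel with R_bot: R_bot‖R_L = (100 × 597) / (100 + 597) = 85.65 kΩ.
V_out = 19.4 × 85.65 / (863 + 85.65) = 19.4 × 85.65/948.7 = 1.75 V.
(Unloaded it would have been 2.01 V.)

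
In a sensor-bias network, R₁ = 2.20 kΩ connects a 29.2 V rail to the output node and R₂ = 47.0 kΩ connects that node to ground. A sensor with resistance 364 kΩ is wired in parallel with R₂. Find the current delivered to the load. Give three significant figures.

I_L ≈ 0.0762 mA

R₂‖R_L = 41.63 kΩ; V_out = 29.2 × 41.63/43.83 = 27.73 V.
I_L = V_out / R_L = 27.73 / 364 kΩ = 0.0762 mA.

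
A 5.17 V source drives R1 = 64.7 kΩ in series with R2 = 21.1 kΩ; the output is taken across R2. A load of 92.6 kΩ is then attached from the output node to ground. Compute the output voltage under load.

V_out ≈ 1.08 V

The load sits in parallel with R2: R2‖R_L = (21.1 × 92.6) / (21.1 + 92.6) = 17.18 kΩ.
V_out = 5.17 × 17.18 / (64.7 + 17.18) = 5.17 × 17.18/81.88 = 1.08 V.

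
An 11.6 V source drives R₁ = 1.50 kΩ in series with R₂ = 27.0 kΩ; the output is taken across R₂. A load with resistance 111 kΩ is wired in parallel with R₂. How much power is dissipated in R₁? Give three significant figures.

P ≈ 0.374 mW

Total resistance from the source is R₁ + (R₂‖R_L) = 23.22 kΩ, so I = 11.6/23.22 kΩ = 0.4996 mA.
P = I²·R₁ = (0.4996 mA)² × 1.50 kΩ = 0.374 mW.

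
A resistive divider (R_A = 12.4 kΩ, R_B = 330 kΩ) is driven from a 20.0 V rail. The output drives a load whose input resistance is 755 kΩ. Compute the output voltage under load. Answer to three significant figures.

The load sits in parallel with R_B: R_B‖R_L = (330 × 755) / (330 + 755) = 229.6 kΩ.
V_out = 20.0 × 229.6 / (12.4 + 229.6) = 20.0 × 229.6/242.0 = 19.0 V.

V_out ≈ 19.0 V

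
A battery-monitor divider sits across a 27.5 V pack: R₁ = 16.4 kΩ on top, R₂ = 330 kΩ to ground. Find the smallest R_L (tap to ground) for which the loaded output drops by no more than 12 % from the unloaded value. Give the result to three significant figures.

Output resistance R_th = R₁‖R₂ = (16.4 × 330)/346.4 = 15.62 kΩ.
The fractional drop is R_th/(R_th + R_L); requiring this ≤ 0.120 gives R_L ≥ R_th(1/0.120 − 1) = 15.62 × 7.333 = 115 kΩ.

R_L(min) ≈ 115 kΩ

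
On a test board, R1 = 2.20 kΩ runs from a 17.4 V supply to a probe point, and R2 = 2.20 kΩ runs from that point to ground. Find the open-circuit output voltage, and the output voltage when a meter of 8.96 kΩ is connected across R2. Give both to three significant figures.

Unloaded: 8.70 V; loaded: 7.75 V

Open-circuit: V = 17.4 × 2.20/(2.20 + 2.20) = 8.70 V.
With the load, R2 becomes R2‖R_L = 1.766 kΩ, so V = 17.4 × 1.766/3.966 = 7.75 V.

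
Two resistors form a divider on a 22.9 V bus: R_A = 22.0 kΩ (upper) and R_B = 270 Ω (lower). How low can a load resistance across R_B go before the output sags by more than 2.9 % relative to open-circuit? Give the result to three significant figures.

Output resistance R_th = R_A‖R_B = (22000 × 270)/22270 = 266.7 Ω.
The fractional drop is R_th/(R_th + R_L); requiring this ≤ 0.0290 gives R_L ≥ R_th(1/0.0290 − 1) = 266.7 × 33.48 = 8.93 kΩ.

R_L(min) ≈ 8.93 kΩ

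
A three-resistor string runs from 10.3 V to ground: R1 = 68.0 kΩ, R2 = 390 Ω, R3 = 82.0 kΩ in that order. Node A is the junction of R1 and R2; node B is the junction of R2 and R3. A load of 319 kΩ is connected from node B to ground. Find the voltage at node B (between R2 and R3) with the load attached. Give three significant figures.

V ≈ 5.03 V

At node B, R3 is in parallel with the load: R3‖R_L = 65230 Ω.
Below node A the resistance is R2 + (R3‖R_L) = 65620 Ω, so V_A = 10.3 × 65620/133600 = 5.058 V.
Then V_B = V_A × (R3‖R_L)/(R2 + R3‖R_L) = 5.058 × 65230/65620 = 5.03 V.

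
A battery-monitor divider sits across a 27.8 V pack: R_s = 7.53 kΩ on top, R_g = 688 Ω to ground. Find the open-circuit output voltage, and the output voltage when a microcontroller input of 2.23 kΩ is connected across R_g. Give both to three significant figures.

Unloaded: 2.33 V; loaded: 1.81 V

Open-circuit: V = 27.8 × 688/(7530 + 688) = 2.33 V.
With the load, R_g becomes R_g‖R_L = 525.8 Ω, so V = 27.8 × 525.8/8056 = 1.81 V.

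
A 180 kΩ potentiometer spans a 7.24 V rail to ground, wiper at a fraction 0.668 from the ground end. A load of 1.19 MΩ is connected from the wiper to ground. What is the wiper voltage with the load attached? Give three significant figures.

V ≈ 4.68 V

The wiper splits the pot into (1−α)R = 59.76 kΩ above and αR = 120.2 kΩ below.
Lower section ‖ load = 109.2 kΩ.
V_wiper = 7.24 × 109.2/(59.76 + 109.2) = 4.68 V.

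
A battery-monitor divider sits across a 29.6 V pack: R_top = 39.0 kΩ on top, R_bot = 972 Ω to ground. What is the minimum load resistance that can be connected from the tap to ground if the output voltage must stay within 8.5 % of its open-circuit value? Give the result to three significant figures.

Output resistance R_th = R_top‖R_bot = (39000 × 972)/39970 = 948.4 Ω.
The fractional drop is R_th/(R_th + R_L); requiring this ≤ 0.0850 gives R_L ≥ R_th(1/0.0850 − 1) = 948.4 × 10.76 = 10.2 kΩ.

R_L(min) ≈ 10.2 kΩ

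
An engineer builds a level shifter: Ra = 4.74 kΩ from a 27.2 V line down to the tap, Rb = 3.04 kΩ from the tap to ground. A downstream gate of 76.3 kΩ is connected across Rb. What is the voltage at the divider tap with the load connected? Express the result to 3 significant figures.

The load sits in parallel with Rb: Rb‖R_L = (3.04 × 76.3) / (3.04 + 76.3) = 2.924 kΩ.
V_out = 27.2 × 2.924 / (4.74 + 2.924) = 27.2 × 2.924/7.664 = 10.4 V.

V_out ≈ 10.4 V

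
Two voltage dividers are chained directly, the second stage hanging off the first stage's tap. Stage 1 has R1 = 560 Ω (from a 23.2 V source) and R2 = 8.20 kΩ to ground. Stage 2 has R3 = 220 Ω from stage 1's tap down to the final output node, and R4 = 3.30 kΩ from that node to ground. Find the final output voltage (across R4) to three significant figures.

V_out ≈ 17.7 V

Stage 2 presents R3+R4 = 3520 Ω as a load on stage 1's tap.
Stage 1's lower leg becomes R2‖(R3+R4) = 2463 Ω, so V_mid = 23.2 × 2463/3023 = 18.90 V.
Stage 2 is itself unloaded: V_out = V_mid × R4/(R3+R4) = 18.90 × 3300/3520 = 17.7 V.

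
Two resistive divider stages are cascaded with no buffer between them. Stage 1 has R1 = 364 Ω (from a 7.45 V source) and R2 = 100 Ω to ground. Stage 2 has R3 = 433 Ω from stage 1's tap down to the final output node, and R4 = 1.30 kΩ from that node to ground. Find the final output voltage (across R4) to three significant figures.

V_out ≈ 1.15 V

Stage 2 presents R3+R4 = 1733 Ω as a load on stage 1's tap.
Stage 1's lower leg becomes R2‖(R3+R4) = 94.54 Ω, so V_mid = 7.45 × 94.54/458.5 = 1.536 V.
Stage 2 is itself unloaded: V_out = V_mid × R4/(R3+R4) = 1.536 × 1300/1733 = 1.15 V.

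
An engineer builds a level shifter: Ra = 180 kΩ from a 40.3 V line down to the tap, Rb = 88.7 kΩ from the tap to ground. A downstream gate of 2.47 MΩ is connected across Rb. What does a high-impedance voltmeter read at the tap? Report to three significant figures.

V_out ≈ 13.0 V

The load sits in parallel with Rb: Rb‖R_L = (88.7 × 2470) / (88.7 + 2470) = 85.63 kΩ.
V_out = 40.3 × 85.63 / (180 + 85.63) = 40.3 × 85.63/265.6 = 13.0 V.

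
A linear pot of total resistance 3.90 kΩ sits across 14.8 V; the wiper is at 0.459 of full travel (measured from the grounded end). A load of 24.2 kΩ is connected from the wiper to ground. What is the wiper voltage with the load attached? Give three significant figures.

V ≈ 6.53 V

The wiper splits the pot into (1−α)R = 2.110 kΩ above and αR = 1.790 kΩ below.
Lower section ‖ load = 1.667 kΩ.
V_wiper = 14.8 × 1.667/(2.110 + 1.667) = 6.53 V.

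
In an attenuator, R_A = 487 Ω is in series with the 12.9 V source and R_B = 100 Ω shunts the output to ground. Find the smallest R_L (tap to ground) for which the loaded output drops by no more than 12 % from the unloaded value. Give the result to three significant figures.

Output resistance R_th = R_A‖R_B = (487 × 100)/587.0 = 82.96 Ω.
The fractional drop is R_th/(R_th + R_L); requiring this ≤ 0.120 gives R_L ≥ R_th(1/0.120 − 1) = 82.96 × 7.333 = 608 Ω.

R_L(min) ≈ 608 Ω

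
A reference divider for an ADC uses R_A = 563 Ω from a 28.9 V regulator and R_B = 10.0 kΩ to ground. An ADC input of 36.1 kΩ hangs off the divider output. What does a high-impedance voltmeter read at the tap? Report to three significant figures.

The load sits in parallel with R_B: R_B‖R_L = (10000 × 36100) / (10000 + 36100) = 7831 Ω.
V_out = 28.9 × 7831 / (563 + 7831) = 28.9 × 7831/8394 = 27.0 V.

V_out ≈ 27.0 V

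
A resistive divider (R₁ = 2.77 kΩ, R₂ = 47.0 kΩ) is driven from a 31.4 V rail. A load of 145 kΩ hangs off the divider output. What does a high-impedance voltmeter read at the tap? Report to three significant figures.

V_out ≈ 29.1 V

The load sits in parallel with R₂: R₂‖R_L = (47.0 × 145) / (47.0 + 145) = 35.49 kΩ.
V_out = 31.4 × 35.49 / (2.77 + 35.49) = 31.4 × 35.49/38.26 = 29.1 V.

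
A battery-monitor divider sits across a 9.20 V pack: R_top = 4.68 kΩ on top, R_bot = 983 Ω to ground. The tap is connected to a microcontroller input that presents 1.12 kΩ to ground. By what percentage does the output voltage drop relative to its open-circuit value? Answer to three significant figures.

42.0 %

The divider's output (Thévenin) resistance is R_top‖R_bot = 812.4 Ω.
Fractional drop under load = R_th/(R_th + R_L) = 812.4 / (812.4 + 1120) = 0.4204.
So the output falls by 42.0 %.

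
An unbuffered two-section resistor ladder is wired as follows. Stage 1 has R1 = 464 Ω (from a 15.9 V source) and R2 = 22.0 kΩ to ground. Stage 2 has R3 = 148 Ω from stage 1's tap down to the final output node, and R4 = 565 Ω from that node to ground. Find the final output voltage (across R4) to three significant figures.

Stage 2 presents R3+R4 = 713.0 Ω as a load on stage 1's tap.
Stage 1's lower leg becomes R2‖(R3+R4) = 690.6 Ω, so V_mid = 15.9 × 690.6/1155 = 9.510 V.
Stage 2 is itself unloaded: V_out = V_mid × R4/(R3+R4) = 9.510 × 565/713.0 = 7.54 V.

V_out ≈ 7.54 V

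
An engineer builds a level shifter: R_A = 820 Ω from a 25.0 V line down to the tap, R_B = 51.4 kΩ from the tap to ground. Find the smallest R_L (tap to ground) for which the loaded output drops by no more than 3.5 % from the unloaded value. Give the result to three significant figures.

Output resistance R_th = R_A‖R_B = (820 × 51400)/52220 = 807.1 Ω.
The fractional drop is R_th/(R_th + R_L); requiring this ≤ 0.0350 gives R_L ≥ R_th(1/0.0350 − 1) = 807.1 × 27.57 = 22.3 kΩ.

R_L(min) ≈ 22.3 kΩ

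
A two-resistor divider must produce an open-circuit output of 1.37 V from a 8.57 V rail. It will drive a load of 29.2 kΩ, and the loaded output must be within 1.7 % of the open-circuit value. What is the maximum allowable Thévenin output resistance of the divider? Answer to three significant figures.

Loading drop = R_th/(R_th + R_L) ≤ 0.0170, so R_th ≤ R_L · ε/(1−ε) = 29.2 kΩ × 0.0170/0.9830 = 505 Ω.

R_th ≤ 505 Ω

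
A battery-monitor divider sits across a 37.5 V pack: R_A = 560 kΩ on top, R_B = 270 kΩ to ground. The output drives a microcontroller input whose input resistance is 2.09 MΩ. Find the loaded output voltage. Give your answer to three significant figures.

V_out ≈ 11.2 V

The load sits in parallel with R_B: R_B‖R_L = (270 × 2090) / (270 + 2090) = 239.1 kΩ.
V_out = 37.5 × 239.1 / (560 + 239.1) = 37.5 × 239.1/799.1 = 11.2 V.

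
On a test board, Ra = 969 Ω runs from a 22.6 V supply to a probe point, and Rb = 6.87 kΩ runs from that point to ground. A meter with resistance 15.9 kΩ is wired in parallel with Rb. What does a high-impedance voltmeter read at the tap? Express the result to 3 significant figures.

The load sits in parallel with Rb: Rb‖R_L = (6870 × 15900) / (6870 + 15900) = 4797 Ω.
V_out = 22.6 × 4797 / (969 + 4797) = 22.6 × 4797/5766 = 18.8 V.

V_out ≈ 18.8 V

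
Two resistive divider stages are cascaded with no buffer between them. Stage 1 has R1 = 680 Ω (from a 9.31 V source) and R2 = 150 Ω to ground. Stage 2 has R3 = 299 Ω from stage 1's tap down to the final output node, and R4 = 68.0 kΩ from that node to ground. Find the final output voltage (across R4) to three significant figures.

V_out ≈ 1.67 V

Stage 2 presents R3+R4 = 68300 Ω as a load on stage 1's tap.
Stage 1's lower leg becomes R2‖(R3+R4) = 149.7 Ω, so V_mid = 9.31 × 149.7/829.7 = 1.680 V.
Stage 2 is itself unloaded: V_out = V_mid × R4/(R3+R4) = 1.680 × 68000/68300 = 1.67 V.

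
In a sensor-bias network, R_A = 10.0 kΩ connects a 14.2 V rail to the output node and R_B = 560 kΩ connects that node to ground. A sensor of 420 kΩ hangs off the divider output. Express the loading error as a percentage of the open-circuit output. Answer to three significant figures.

The divider's output (Thévenin) resistance is R_A‖R_B = 9.825 kΩ.
Fractional drop under load = R_th/(R_th + R_L) = 9.825 / (9.825 + 420) = 0.02286.
So the output falls by 2.29 %.

2.29 %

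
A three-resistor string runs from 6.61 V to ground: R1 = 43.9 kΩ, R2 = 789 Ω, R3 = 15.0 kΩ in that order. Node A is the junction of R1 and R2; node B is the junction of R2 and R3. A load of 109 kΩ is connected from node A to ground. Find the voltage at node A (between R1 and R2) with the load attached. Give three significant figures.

Below node A the series string R2+R3 = 15790 Ω sits in parallel with the 109000 Ω load: 13790 Ω.
V_A = 6.61 × 13790/(43900 + 13790) = 1.58 V.

V ≈ 1.58 V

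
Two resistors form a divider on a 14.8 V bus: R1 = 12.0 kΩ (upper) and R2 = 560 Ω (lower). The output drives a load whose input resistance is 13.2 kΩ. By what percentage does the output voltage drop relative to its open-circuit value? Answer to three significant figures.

The divider's output (Thévenin) resistance is R1‖R2 = 535.0 Ω.
Fractional drop under load = R_th/(R_th + R_L) = 535.0 / (535.0 + 13200) = 0.03895.
So the output falls by 3.90 %.

3.90 %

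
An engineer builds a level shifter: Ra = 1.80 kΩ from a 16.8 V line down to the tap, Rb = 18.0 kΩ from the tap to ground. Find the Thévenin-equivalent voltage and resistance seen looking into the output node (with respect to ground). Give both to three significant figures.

V_th is the open-circuit tap voltage: 16.8 × 18.0/(1.80 + 18.0) = 15.3 V.
With the supply zeroed, Ra and Rb appear in parallel from the tap: R_th = Ra‖Rb = (1.80 × 18.0)/19.80 = 1.64 kΩ.

V_th = 15.3 V, R_th = 1.64 kΩ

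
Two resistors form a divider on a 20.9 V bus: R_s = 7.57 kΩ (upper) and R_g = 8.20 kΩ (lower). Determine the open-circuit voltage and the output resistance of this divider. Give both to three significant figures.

V_th = 10.9 V, R_th = 3.94 kΩ

V_th is the open-circuit tap voltage: 20.9 × 8.20/(7.57 + 8.20) = 10.9 V.
With the supply zeroed, R_s and R_g appear in parallel from the tap: R_th = R_s‖R_g = (7.57 × 8.20)/15.77 = 3.94 kΩ.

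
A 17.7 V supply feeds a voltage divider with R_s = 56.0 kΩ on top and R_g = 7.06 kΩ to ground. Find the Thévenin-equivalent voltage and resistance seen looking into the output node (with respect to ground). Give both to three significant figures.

V_th = 1.98 V, R_th = 6.27 kΩ

V_th is the open-circuit tap voltage: 17.7 × 7.06/(56.0 + 7.06) = 1.98 V.
With the supply zeroed, R_s and R_g appear in parallel from the tap: R_th = R_s‖R_g = (56.0 × 7.06)/63.06 = 6.27 kΩ.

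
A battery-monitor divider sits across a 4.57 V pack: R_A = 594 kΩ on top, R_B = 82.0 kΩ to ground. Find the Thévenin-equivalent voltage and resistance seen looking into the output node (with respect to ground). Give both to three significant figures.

V_th is the open-circuit tap voltage: 4.57 × 82.0/(594 + 82.0) = 0.554 V.
With the supply zeroed, R_A and R_B appear in parallel from the tap: R_th = R_A‖R_B = (594 × 82.0)/676.0 = 72.1 kΩ.

V_th = 0.554 V, R_th = 72.1 kΩ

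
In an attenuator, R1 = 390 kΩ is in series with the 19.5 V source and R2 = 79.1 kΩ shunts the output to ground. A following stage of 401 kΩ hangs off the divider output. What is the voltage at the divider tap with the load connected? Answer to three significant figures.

V_out ≈ 2.82 V

The load sits in parallel with R2: R2‖R_L = (79.1 × 401) / (79.1 + 401) = 66.07 kΩ.
V_out = 19.5 × 66.07 / (390 + 66.07) = 19.5 × 66.07/456.1 = 2.82 V.
(Unloaded it would have been 3.29 V.)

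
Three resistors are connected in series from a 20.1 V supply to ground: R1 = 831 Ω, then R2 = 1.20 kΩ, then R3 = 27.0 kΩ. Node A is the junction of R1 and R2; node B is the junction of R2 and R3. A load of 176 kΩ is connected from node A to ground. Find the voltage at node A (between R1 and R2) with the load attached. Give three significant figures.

V ≈ 19.4 V

Below node A the series string R2+R3 = 28200 Ω sits in parallel with the 176000 Ω load: 24310 Ω.
V_A = 20.1 × 24310/(831 + 24310) = 19.4 V.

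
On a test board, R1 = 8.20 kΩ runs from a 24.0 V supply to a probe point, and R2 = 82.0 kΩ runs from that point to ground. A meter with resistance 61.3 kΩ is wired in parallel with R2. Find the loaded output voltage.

V_out ≈ 19.5 V

The load sits in parallel with R2: R2‖R_L = (82.0 × 61.3) / (82.0 + 61.3) = 35.08 kΩ.
V_out = 24.0 × 35.08 / (8.20 + 35.08) = 24.0 × 35.08/43.28 = 19.5 V.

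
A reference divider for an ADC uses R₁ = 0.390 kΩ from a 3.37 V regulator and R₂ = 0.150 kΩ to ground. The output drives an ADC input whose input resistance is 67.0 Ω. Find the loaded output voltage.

V_out ≈ 0.358 V

The load sits in parallel with R₂: R₂‖R_L = (150 × 67.0) / (150 + 67.0) = 46.31 Ω.
V_out = 3.37 × 46.31 / (390 + 46.31) = 3.37 × 46.31/436.3 = 0.358 V.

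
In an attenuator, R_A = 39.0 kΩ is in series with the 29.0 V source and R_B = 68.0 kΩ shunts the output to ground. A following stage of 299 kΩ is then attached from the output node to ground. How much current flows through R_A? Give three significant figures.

R_B‖R_L = 55.40 kΩ, so the source sees R_A + R_B‖R_L = 94.40 kΩ.
I = 29.0 V / 94.40 kΩ = 0.307 mA.

I ≈ 0.307 mA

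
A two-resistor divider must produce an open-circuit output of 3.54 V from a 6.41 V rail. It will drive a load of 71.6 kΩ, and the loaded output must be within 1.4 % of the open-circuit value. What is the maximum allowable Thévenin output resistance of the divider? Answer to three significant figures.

Loading drop = R_th/(R_th + R_L) ≤ 0.0140, so R_th ≤ R_L · ε/(1−ε) = 71.6 kΩ × 0.0140/0.9860 = 1.02 kΩ.
(Any R1, R2 with R2/(R1+R2) = 0.552 and R1‖R2 ≤ 1.02 kΩ will meet the spec.)

R_th ≤ 1.02 kΩ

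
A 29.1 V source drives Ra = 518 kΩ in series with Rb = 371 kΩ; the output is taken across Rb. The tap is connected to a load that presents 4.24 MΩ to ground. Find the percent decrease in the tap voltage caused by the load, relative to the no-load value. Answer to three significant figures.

4.85 %

The divider's output (Thévenin) resistance is Ra‖Rb = 216.2 kΩ.
Fractional drop under load = R_th/(R_th + R_L) = 216.2 / (216.2 + 4240) = 0.04851.
So the output falls by 4.85 %.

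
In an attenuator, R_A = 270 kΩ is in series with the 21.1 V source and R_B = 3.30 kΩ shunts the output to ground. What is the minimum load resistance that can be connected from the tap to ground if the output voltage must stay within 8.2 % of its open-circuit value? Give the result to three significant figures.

R_L(min) ≈ 36.5 kΩ

Output resistance R_th = R_A‖R_B = (270 × 3.30)/273.3 = 3.260 kΩ.
The fractional drop is R_th/(R_th + R_L); requiring this ≤ 0.0820 gives R_L ≥ R_th(1/0.0820 − 1) = 3.260 × 11.20 = 36.5 kΩ.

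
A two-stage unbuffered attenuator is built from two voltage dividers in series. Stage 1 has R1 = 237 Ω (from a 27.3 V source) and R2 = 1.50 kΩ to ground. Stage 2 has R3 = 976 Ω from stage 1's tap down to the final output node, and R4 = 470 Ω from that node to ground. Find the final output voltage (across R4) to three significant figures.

V_out ≈ 6.71 V

Stage 2 presents R3+R4 = 1446 Ω as a load on stage 1's tap.
Stage 1's lower leg becomes R2‖(R3+R4) = 736.3 Ω, so V_mid = 27.3 × 736.3/973.3 = 20.65 V.
Stage 2 is itself unloaded: V_out = V_mid × R4/(R3+R4) = 20.65 × 470/1446 = 6.71 V.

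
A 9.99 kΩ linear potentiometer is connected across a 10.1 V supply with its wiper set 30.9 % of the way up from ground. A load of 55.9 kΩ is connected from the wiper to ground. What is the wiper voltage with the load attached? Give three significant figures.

The wiper splits the pot into (1−α)R = 6.903 kΩ above and αR = 3.087 kΩ below.
Lower section ‖ load = 2.925 kΩ.
V_wiper = 10.1 × 2.925/(6.903 + 2.925) = 3.01 V.

V ≈ 3.01 V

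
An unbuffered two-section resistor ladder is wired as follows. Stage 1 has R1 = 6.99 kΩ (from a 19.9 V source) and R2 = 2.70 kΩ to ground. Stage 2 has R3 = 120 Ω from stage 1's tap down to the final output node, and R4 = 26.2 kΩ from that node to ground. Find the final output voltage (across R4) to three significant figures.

V_out ≈ 5.14 V

Stage 2 presents R3+R4 = 26320 Ω as a load on stage 1's tap.
Stage 1's lower leg becomes R2‖(R3+R4) = 2449 Ω, so V_mid = 19.9 × 2449/9439 = 5.163 V.
Stage 2 is itself unloaded: V_out = V_mid × R4/(R3+R4) = 5.163 × 26200/26320 = 5.14 V.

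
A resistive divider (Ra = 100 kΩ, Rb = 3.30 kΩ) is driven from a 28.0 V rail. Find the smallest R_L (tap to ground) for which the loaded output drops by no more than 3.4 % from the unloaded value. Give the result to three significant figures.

Output resistance R_th = Ra‖Rb = (100 × 3.30)/103.3 = 3.195 kΩ.
The fractional drop is R_th/(R_th + R_L); requiring this ≤ 0.0340 gives R_L ≥ R_th(1/0.0340 − 1) = 3.195 × 28.41 = 90.8 kΩ.

R_L(min) ≈ 90.8 kΩ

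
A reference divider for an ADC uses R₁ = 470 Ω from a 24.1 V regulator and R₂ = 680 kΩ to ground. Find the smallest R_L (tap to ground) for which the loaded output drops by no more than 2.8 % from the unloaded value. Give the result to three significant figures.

Output resistance R_th = R₁‖R₂ = (470 × 680000)/680500 = 469.7 Ω.
The fractional drop is R_th/(R_th + R_L); requiring this ≤ 0.0280 gives R_L ≥ R_th(1/0.0280 − 1) = 469.7 × 34.71 = 16.3 kΩ.

R_L(min) ≈ 16.3 kΩ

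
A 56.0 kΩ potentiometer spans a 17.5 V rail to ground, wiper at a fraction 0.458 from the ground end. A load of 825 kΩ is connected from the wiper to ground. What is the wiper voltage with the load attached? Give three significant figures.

V ≈ 7.88 V

The wiper splits the pot into (1−α)R = 30.35 kΩ above and αR = 25.65 kΩ below.
Lower section ‖ load = 24.87 kΩ.
V_wiper = 17.5 × 24.87/(30.35 + 24.87) = 7.88 V.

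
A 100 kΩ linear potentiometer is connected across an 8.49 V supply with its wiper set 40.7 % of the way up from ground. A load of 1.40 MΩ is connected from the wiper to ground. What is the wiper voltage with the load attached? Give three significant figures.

The wiper splits the pot into (1−α)R = 59.30 kΩ above and αR = 40.70 kΩ below.
Lower section ‖ load = 39.55 kΩ.
V_wiper = 8.49 × 39.55/(59.30 + 39.55) = 3.40 V.

V ≈ 3.40 V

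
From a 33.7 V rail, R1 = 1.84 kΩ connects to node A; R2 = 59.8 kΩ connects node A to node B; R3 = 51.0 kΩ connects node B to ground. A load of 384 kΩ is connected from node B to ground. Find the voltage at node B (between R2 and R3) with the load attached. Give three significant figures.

V ≈ 14.2 V

At node B, R3 is in parallel with the load: R3‖R_L = 45.02 kΩ.
Below node A the resistance is R2 + (R3‖R_L) = 104.8 kΩ, so V_A = 33.7 × 104.8/106.7 = 33.12 V.
Then V_B = V_A × (R3‖R_L)/(R2 + R3‖R_L) = 33.12 × 45.02/104.8 = 14.2 V.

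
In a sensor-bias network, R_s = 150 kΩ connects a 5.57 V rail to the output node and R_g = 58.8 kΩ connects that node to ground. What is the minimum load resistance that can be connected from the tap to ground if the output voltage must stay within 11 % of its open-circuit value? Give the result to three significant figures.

R_L(min) ≈ 342 kΩ

Output resistance R_th = R_s‖R_g = (150 × 58.8)/208.8 = 42.24 kΩ.
The fractional drop is R_th/(R_th + R_L); requiring this ≤ 0.110 gives R_L ≥ R_th(1/0.110 − 1) = 42.24 × 8.091 = 342 kΩ.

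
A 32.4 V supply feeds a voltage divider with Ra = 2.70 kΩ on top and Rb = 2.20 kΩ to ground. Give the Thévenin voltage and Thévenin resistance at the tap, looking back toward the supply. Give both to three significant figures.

V_th is the open-circuit tap voltage: 32.4 × 2.20/(2.70 + 2.20) = 14.5 V.
With the supply zeroed, Ra and Rb appear in parallel from the tap: R_th = Ra‖Rb = (2.70 × 2.20)/4.900 = 1.21 kΩ.

V_th = 14.5 V, R_th = 1.21 kΩ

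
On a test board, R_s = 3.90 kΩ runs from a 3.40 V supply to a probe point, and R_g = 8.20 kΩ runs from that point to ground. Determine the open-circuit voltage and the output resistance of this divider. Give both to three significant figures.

V_th is the open-circuit tap voltage: 3.40 × 8.20/(3.90 + 8.20) = 2.30 V.
With the supply zeroed, R_s and R_g appear in parallel from the tap: R_th = R_s‖R_g = (3.90 × 8.20)/12.10 = 2.64 kΩ.

V_th = 2.30 V, R_th = 2.64 kΩ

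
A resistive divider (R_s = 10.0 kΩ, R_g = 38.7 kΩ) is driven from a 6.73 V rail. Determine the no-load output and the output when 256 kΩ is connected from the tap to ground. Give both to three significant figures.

Open-circuit: V = 6.73 × 38.7/(10.0 + 38.7) = 5.35 V.
With the load, R_g becomes R_g‖R_L = 33.62 kΩ, so V = 6.73 × 33.62/43.62 = 5.19 V.

Unloaded: 5.35 V; loaded: 5.19 V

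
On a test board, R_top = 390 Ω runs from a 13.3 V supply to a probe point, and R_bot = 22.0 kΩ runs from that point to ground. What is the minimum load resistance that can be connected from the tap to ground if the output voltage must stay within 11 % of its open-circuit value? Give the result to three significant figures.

R_L(min) ≈ 3.10 kΩ

Output resistance R_th = R_top‖R_bot = (390 × 22000)/22390 = 383.2 Ω.
The fractional drop is R_th/(R_th + R_L); requiring this ≤ 0.110 gives R_L ≥ R_th(1/0.110 − 1) = 383.2 × 8.091 = 3.10 kΩ.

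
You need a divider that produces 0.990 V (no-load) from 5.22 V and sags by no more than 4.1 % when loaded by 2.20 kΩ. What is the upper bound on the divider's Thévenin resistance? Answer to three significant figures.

Loading drop = R_th/(R_th + R_L) ≤ 0.0410, so R_th ≤ R_L · ε/(1−ε) = 2.20 kΩ × 0.0410/0.9590 = 94.1 Ω.

R_th ≤ 94.1 Ω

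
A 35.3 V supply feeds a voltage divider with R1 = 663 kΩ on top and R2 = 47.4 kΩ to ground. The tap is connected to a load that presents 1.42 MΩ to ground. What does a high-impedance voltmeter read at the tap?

The load sits in parallel with R2: R2‖R_L = (47.4 × 1420) / (47.4 + 1420) = 45.87 kΩ.
V_out = 35.3 × 45.87 / (663 + 45.87) = 35.3 × 45.87/708.9 = 2.28 V.

V_out ≈ 2.28 V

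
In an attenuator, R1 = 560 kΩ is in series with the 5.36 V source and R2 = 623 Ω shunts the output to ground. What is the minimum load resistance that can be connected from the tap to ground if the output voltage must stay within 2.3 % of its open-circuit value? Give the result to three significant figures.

R_L(min) ≈ 26.4 kΩ

Output resistance R_th = R1‖R2 = (560000 × 623)/560600 = 622.3 Ω.
The fractional drop is R_th/(R_th + R_L); requiring this ≤ 0.0230 gives R_L ≥ R_th(1/0.0230 − 1) = 622.3 × 42.48 = 26.4 kΩ.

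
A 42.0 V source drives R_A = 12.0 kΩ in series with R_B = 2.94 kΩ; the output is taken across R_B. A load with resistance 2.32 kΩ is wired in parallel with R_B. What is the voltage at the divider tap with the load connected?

V_out ≈ 4.10 V

The load sits in parallel with R_B: R_B‖R_L = (2.94 × 2.32) / (2.94 + 2.32) = 1.297 kΩ.
V_out = 42.0 × 1.297 / (12.0 + 1.297) = 42.0 × 1.297/13.30 = 4.10 V.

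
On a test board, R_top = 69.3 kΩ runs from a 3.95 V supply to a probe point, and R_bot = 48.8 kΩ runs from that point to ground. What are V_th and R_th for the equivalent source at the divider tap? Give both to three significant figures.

V_th = 1.63 V, R_th = 28.6 kΩ

V_th is the open-circuit tap voltage: 3.95 × 48.8/(69.3 + 48.8) = 1.63 V.
With the supply zeroed, R_top and R_bot appear in parallel from the tap: R_th = R_top‖R_bot = (69.3 × 48.8)/118.1 = 28.6 kΩ.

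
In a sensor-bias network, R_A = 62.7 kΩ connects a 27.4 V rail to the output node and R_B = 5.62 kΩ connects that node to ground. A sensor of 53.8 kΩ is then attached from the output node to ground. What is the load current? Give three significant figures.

I_L ≈ 0.0382 mA

R_B‖R_L = 5.088 kΩ; V_out = 27.4 × 5.088/67.79 = 2.057 V.
I_L = V_out / R_L = 2.057 / 53.8 kΩ = 0.0382 mA.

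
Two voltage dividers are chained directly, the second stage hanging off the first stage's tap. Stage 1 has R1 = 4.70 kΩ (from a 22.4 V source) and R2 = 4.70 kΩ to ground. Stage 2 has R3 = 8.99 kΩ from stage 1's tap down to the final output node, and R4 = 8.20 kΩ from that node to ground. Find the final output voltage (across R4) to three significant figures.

Stage 2 presents R3+R4 = 17.19 kΩ as a load on stage 1's tap.
Stage 1's lower leg becomes R2‖(R3+R4) = 3.691 kΩ, so V_mid = 22.4 × 3.691/8.391 = 9.853 V.
Stage 2 is itself unloaded: V_out = V_mid × R4/(R3+R4) = 9.853 × 8.20/17.19 = 4.70 V.

V_out ≈ 4.70 V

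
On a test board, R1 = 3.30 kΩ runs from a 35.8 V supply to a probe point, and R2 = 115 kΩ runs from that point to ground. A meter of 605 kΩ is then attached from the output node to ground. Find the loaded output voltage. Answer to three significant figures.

V_out ≈ 34.6 V

The load sits in parallel with R2: R2‖R_L = (115 × 605) / (115 + 605) = 96.63 kΩ.
V_out = 35.8 × 96.63 / (3.30 + 96.63) = 35.8 × 96.63/99.93 = 34.6 V.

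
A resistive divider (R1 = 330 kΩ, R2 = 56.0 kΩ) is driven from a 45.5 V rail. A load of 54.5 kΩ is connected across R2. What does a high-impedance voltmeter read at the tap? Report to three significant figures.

The load sits in parallel with R2: R2‖R_L = (56.0 × 54.5) / (56.0 + 54.5) = 27.62 kΩ.
V_out = 45.5 × 27.62 / (330 + 27.62) = 45.5 × 27.62/357.6 = 3.51 V.
(Unloaded it would have been 6.60 V.)

V_out ≈ 3.51 V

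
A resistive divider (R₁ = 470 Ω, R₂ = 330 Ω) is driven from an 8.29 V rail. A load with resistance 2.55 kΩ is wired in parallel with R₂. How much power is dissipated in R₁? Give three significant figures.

Total resistance from the source is R₁ + (R₂‖R_L) = 762.2 Ω, so I = 8.29/762.2 Ω = 10.88 mA.
P = I²·R₁ = (10.88 mA)² × 470 Ω = 55.6 mW.

P ≈ 55.6 mW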